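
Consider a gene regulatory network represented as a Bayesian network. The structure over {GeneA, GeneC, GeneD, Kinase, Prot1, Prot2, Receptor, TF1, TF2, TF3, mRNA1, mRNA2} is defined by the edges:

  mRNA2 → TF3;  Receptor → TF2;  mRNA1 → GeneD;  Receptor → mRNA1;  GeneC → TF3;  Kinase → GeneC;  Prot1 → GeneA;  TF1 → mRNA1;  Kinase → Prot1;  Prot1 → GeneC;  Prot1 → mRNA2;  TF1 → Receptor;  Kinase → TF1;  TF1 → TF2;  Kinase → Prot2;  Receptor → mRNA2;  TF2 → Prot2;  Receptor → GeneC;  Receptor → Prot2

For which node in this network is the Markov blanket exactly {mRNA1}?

GeneD

The target node must have every member of {mRNA1} as a parent, child, or co-parent, and no others.
Parents of GeneD: mRNA1; children: none; co-parents: none.
These exactly cover the given set, so the node is GeneD.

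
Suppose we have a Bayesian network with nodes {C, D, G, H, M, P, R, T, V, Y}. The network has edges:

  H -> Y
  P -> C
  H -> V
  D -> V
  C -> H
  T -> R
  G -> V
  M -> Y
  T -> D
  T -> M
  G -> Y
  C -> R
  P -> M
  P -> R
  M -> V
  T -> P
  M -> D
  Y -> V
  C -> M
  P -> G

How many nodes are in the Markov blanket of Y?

5

Y's children: V.
Pa(Y) = {G, H, M}.
Co-parents of Y (other parents of its children):
  V also has parents D, G, H, M.
MB(Y) = {D, G, H, M, V}, which has 5 nodes.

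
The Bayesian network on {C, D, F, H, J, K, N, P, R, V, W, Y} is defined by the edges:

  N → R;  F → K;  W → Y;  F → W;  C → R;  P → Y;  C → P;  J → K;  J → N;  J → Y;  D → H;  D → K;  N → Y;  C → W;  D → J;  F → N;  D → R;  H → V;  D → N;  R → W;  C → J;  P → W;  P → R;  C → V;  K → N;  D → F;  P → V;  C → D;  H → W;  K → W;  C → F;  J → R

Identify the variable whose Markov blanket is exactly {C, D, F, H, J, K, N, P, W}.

R

The target node must have every member of {C, D, F, H, J, K, N, P, W} as a parent, child, or co-parent, and no others.
Parents of R: C, D, J, N, P; children: W; co-parents: C, F, H, K, P.
These exactly cover the given set, so the node is R.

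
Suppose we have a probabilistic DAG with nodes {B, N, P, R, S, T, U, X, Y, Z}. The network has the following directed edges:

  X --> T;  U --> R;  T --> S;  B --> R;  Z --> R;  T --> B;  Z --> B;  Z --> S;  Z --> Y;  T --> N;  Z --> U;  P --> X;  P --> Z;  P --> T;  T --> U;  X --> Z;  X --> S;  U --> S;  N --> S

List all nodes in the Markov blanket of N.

By definition, MB(N) is built from N's parents, N's children, and the co-parents of N.
N's parents: T.
Children of N: S.
Other parents of N's children:
  S's other parents are T, U, X, Z.
So the Markov blanket of N is {S, T, U, X, Z}.

{S, T, U, X, Z}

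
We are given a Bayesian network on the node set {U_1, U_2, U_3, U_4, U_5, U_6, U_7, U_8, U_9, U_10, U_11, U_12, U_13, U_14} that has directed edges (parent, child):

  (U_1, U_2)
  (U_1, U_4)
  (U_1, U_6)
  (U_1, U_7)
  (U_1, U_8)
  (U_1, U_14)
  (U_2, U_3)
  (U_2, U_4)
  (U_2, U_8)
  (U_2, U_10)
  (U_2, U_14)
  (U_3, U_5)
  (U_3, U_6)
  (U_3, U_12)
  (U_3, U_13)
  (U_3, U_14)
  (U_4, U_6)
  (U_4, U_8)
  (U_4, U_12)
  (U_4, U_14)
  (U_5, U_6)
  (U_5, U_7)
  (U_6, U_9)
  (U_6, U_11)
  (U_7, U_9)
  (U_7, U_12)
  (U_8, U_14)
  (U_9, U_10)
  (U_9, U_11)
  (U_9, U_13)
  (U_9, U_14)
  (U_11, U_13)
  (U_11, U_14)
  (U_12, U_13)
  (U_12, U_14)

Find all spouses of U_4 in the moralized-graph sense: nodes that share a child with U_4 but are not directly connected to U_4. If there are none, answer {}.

Children of U_4: U_6, U_8, U_12, U_14.
  parents(U_6) \ {U_4} = {U_1, U_3, U_5}.
  U_8's other parents are U_1, U_2.
  U_12's other parents are U_3, U_7.
  parents(U_14) \ {U_4} = {U_1, U_2, U_3, U_8, U_9, U_11, U_12}.
Excluding nodes already adjacent to U_4 (U_1, U_2, U_6, U_8, U_12, U_14), the co-parent-only contribution is {U_3, U_5, U_7, U_9, U_11}.

{U_3, U_5, U_7, U_9, U_11}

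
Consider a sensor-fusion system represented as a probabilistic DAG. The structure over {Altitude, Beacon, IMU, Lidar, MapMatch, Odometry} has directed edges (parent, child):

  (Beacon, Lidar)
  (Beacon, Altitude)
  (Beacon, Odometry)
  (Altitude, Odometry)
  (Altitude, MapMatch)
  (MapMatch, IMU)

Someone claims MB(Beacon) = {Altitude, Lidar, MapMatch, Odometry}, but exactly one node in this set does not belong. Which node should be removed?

MapMatch

Beacon has no parents.
Ch(Beacon) = {Altitude, Lidar, Odometry}.
Co-parents of Beacon (other parents of its children):
  Lidar has no other parent.
  Altitude has no other parent.
  Odometry also has parent Altitude.
MB(Beacon) = {Altitude, Lidar, Odometry}.
MapMatch is neither a parent, child, nor co-parent of Beacon, so it does not belong.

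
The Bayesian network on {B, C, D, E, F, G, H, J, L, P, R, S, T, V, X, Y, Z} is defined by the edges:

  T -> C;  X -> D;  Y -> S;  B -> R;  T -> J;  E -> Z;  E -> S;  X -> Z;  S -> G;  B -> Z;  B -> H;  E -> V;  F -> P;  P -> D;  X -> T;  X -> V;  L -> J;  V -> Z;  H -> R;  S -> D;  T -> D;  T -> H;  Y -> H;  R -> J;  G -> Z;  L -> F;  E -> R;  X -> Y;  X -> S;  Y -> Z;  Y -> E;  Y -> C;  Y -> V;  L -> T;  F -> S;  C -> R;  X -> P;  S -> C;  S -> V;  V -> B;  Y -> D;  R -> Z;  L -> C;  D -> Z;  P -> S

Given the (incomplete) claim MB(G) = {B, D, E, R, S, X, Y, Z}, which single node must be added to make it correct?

G has parent S.
G has child Z.
For each child, the remaining parents (spouses of G):
  Z: B, D, E, R, V, X, Y
MB(G) = {B, D, E, R, S, V, X, Y, Z}.
Comparing with the claimed set, V is missing.

V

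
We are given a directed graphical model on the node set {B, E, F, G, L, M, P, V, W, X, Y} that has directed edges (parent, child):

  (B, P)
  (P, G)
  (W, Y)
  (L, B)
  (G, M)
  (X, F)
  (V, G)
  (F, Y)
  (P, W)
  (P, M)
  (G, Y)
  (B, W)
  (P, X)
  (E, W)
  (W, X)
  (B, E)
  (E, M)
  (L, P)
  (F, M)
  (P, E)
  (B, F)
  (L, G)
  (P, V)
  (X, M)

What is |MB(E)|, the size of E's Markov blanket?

Recall MB(v) = parents ∪ children ∪ spouses, where spouses are the other parents of v's children.
Ch(E) = {M, W}.
Parents of E: B, P.
Other parents of E's children:
  W's other parents are B, P.
  M's other parents are F, G, P, X.
MB(E) = {B, F, G, M, P, W, X}, which has 7 nodes.

7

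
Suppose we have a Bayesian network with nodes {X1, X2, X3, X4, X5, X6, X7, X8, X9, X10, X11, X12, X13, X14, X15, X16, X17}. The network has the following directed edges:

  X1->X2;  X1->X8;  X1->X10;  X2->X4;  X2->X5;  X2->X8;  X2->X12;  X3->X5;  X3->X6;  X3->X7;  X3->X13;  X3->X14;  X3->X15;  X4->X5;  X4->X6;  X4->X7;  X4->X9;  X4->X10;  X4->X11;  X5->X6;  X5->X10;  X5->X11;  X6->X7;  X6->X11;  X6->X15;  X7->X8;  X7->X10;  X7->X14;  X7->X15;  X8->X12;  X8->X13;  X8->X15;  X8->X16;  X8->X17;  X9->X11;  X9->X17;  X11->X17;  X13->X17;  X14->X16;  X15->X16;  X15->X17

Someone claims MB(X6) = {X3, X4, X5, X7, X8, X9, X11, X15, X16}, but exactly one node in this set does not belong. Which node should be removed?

X16

The Markov blanket of a node is its parents, its children, and the other parents of its children.
Ch(X6) = {X7, X11, X15}.
X6's parents: X3, X4, X5.
Parents of each child, excluding X6:
  X7: X3, X4
  X11: X4, X5, X9
  X15: X3, X7, X8
MB(X6) = {X3, X4, X5, X7, X8, X9, X11, X15}.
X16 is neither a parent, child, nor co-parent of X6, so it does not belong.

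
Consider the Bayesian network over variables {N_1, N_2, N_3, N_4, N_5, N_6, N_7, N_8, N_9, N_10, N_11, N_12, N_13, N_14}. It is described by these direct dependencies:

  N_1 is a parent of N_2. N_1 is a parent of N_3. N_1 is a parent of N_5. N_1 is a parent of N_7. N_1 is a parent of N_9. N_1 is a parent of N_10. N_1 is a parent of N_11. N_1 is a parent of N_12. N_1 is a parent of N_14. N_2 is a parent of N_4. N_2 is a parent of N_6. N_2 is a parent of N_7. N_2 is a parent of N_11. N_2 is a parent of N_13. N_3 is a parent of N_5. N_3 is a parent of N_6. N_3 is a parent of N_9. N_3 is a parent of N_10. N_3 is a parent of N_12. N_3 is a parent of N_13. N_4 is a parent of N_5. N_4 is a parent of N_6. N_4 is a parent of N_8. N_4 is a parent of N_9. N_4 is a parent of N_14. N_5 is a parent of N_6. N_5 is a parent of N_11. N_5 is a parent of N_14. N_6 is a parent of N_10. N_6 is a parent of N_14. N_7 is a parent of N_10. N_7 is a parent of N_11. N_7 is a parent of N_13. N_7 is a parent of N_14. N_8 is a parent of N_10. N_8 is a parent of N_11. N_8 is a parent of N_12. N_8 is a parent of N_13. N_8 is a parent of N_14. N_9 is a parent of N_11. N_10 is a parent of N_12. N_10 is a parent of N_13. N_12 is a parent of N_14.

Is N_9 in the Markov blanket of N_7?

Yes

N_9 is a co-parent of N_7: both are parents of N_11.
So N_9 ∈ MB(N_7).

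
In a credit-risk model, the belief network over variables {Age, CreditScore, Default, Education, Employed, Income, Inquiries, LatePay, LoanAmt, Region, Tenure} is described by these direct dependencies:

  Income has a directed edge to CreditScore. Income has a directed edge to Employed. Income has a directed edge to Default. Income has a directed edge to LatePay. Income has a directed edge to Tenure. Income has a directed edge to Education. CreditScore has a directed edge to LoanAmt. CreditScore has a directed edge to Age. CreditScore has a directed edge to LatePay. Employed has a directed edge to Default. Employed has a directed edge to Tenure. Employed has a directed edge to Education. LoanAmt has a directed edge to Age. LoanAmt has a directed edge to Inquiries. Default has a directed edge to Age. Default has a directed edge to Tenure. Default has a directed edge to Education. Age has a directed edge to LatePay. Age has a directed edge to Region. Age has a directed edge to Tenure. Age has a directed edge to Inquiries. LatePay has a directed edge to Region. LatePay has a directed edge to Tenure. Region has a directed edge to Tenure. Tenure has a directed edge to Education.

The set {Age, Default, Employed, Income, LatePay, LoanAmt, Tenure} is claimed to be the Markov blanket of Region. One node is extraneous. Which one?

LoanAmt

Pa(Region) = {Age, LatePay}.
Region's children: Tenure.
Co-parents of Region (other parents of its children):
  Tenure: Age, Default, Employed, Income, LatePay
MB(Region) = {Age, Default, Employed, Income, LatePay, Tenure}.
LoanAmt is neither a parent, child, nor co-parent of Region, so it does not belong.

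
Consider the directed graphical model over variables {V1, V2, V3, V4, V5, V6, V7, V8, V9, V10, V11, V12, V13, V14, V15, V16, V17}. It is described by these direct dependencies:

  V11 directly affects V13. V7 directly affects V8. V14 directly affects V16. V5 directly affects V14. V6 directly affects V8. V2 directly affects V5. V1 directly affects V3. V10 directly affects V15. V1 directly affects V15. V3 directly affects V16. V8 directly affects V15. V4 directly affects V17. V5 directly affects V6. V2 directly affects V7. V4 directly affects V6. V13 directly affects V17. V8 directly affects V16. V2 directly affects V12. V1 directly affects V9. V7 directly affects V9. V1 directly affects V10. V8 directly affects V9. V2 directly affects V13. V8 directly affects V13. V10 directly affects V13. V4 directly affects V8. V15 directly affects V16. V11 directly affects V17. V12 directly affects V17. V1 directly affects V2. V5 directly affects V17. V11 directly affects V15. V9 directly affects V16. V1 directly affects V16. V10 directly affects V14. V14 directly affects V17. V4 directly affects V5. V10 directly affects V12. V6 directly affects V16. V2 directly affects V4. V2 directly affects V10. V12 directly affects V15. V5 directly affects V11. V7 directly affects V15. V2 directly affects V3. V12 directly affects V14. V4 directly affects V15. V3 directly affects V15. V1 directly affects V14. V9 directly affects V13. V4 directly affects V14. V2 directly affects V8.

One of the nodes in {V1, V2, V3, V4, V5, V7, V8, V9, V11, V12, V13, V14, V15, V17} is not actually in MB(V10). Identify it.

V17

The Markov blanket of a node is its parents, its children, and the other parents of its children.
V10 has parents V1, V2.
V10 has children V12, V13, V14, V15.
Other parents of V10's children:
  parents(V12) \ {V10} = {V2}.
  V13's other parents are V2, V8, V9, V11.
  parents(V14) \ {V10} = {V1, V4, V5, V12}.
  V15 also has parents V1, V3, V4, V7, V8, V11, V12.
MB(V10) = {V1, V2, V3, V4, V5, V7, V8, V9, V11, V12, V13, V14, V15}.
V17 is neither a parent, child, nor co-parent of V10, so it does not belong.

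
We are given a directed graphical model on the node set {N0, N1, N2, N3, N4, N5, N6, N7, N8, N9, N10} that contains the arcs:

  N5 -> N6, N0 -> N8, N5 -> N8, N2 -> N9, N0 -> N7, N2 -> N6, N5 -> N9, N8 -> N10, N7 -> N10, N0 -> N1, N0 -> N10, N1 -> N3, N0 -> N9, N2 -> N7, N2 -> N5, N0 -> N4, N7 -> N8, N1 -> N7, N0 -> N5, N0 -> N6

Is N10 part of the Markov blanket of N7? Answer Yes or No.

N10 is a child of N7.
So N10 ∈ MB(N7).

Yes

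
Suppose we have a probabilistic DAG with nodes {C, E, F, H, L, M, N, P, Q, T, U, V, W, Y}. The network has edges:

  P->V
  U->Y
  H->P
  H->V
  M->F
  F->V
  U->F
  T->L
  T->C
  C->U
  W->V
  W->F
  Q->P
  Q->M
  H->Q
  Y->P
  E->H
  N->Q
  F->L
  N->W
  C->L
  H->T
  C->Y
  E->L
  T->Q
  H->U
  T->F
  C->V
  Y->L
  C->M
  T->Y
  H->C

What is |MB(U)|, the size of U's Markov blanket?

Parents of U: C, H.
Children of U: F, Y.
Other parents of U's children:
  Y: C, T
  F: M, T, W
MB(U) = {C, F, H, M, T, W, Y}, which has 7 nodes.

7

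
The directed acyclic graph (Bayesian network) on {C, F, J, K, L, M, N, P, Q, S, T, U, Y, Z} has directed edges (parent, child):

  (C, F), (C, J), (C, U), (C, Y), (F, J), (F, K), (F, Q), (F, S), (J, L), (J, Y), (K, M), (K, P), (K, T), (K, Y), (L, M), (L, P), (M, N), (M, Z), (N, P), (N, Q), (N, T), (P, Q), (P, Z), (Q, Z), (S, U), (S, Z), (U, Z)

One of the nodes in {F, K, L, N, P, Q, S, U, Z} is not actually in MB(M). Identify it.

F

A node's Markov blanket = Pa ∪ Ch ∪ (parents of Ch other than the node itself).
M has parents K, L.
Ch(M) = {N, Z}.
Parents of each child, excluding M:
  N: no additional parents.
  parents(Z) \ {M} = {P, Q, S, U}.
MB(M) = {K, L, N, P, Q, S, U, Z}.
F is neither a parent, child, nor co-parent of M, so it does not belong.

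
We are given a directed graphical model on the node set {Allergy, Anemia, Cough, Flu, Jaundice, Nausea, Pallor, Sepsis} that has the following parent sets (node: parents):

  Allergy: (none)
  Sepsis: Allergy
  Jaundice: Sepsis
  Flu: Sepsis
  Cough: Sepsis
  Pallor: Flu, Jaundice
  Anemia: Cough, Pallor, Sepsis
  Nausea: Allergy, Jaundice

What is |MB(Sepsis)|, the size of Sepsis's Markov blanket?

Pa(Sepsis) = {Allergy}.
Children of Sepsis: Anemia, Cough, Flu, Jaundice.
Parents of each child, excluding Sepsis:
  Jaundice has no other parent.
  Flu: no additional parents.
  Cough: no additional parents.
  Anemia's other parents are Cough, Pallor.
MB(Sepsis) = {Allergy, Anemia, Cough, Flu, Jaundice, Pallor}, which has 6 nodes.

6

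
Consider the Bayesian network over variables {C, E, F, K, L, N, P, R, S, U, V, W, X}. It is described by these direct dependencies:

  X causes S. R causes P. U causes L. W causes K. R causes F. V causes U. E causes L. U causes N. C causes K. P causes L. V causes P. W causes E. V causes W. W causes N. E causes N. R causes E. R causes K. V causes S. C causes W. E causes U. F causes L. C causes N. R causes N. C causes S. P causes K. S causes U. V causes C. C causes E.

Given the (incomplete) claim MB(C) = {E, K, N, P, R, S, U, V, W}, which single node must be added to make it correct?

X

By definition, MB(C) is built from C's parents, C's children, and the co-parents of C.
C has parent V.
Children of C: E, K, N, S, W.
Parents of each child, excluding C:
  W also has parent V.
  E's other parents are R, W.
  K also has parents P, R, W.
  S's other parents are V, X.
  N's other parents are E, R, U, W.
MB(C) = {E, K, N, P, R, S, U, V, W, X}.
Comparing with the claimed set, X is missing.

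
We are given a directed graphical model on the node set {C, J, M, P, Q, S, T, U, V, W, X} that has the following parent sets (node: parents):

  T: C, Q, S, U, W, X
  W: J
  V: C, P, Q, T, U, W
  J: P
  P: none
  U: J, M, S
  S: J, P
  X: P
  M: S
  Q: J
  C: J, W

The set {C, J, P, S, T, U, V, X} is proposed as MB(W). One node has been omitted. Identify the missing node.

The Markov blanket of a node is its parents, its children, and the other parents of its children.
W has parent J.
W's children: C, T, V.
Other parents of W's children:
  C: J
  T: C, Q, S, U, X
  V: C, P, Q, T, U
MB(W) = {C, J, P, Q, S, T, U, V, X}.
Comparing with the claimed set, Q is missing.

Q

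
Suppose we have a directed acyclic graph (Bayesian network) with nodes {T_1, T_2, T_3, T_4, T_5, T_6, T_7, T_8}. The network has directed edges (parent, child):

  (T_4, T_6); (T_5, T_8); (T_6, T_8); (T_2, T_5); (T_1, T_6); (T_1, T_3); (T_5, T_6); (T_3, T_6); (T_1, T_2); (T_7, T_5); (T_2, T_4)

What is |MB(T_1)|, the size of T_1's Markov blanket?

Pa(T_1) = {}.
Children of T_1: T_2, T_3, T_6.
Other parents of T_1's children:
  T_2 has no other parent.
  T_3: no additional parents.
  T_6's other parents are T_3, T_4, T_5.
MB(T_1) = {T_2, T_3, T_4, T_5, T_6}, which has 5 nodes.

5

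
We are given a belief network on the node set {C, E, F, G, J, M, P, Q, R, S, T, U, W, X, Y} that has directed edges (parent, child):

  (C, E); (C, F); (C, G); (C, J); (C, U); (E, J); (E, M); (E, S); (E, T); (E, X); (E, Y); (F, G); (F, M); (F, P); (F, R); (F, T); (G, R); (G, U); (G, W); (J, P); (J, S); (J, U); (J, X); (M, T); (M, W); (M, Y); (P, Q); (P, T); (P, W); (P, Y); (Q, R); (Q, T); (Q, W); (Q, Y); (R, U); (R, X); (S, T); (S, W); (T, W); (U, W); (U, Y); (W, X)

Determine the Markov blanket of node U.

Pa(U) = {C, G, J, R}.
U's children: W, Y.
Co-parents of U (other parents of its children):
  W's other parents are G, M, P, Q, S, T.
  parents(Y) \ {U} = {E, M, P, Q}.
Union: {C, G, J, R} ∪ {W, Y} ∪ {E, G, M, P, Q, S, T} = {C, E, G, J, M, P, Q, R, S, T, W, Y}.

{C, E, G, J, M, P, Q, R, S, T, W, Y}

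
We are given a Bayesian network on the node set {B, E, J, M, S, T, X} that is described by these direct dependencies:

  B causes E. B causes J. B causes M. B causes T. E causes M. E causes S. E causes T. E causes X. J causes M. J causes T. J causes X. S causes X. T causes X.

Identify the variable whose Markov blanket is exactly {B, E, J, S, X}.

The target node must have every member of {B, E, J, S, X} as a parent, child, or co-parent, and no others.
Parents of T: B, E, J; children: X; co-parents: E, J, S.
These exactly cover the given set, so the node is T.

T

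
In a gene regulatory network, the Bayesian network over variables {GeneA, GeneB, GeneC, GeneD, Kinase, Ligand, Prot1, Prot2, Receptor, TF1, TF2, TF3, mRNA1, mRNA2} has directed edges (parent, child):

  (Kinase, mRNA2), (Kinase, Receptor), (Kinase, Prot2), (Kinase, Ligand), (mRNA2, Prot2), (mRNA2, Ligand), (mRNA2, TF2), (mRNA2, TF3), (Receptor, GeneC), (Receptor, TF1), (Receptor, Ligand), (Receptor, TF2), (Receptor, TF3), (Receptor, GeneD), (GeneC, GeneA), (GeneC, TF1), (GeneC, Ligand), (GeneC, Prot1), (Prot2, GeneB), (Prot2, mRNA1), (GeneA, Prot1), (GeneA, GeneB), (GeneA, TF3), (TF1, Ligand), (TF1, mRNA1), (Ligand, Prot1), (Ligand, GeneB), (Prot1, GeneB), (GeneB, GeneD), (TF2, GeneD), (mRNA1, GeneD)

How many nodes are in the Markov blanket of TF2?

TF2's parents: Receptor, mRNA2.
Ch(TF2) = {GeneD}.
Co-parents of TF2 (other parents of its children):
  GeneD's other parents are GeneB, Receptor, mRNA1.
MB(TF2) = {GeneB, GeneD, Receptor, mRNA1, mRNA2}, which has 5 nodes.

5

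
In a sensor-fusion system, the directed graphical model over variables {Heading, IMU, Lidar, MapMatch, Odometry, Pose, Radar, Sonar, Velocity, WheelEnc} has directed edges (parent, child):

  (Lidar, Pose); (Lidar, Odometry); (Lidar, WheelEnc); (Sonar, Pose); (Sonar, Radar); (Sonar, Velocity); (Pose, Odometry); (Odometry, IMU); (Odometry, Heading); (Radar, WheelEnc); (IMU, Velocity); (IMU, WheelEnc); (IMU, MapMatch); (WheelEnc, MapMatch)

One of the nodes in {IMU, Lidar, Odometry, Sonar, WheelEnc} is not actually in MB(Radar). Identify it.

Recall MB(v) = parents ∪ children ∪ spouses, where spouses are the other parents of v's children.
Parents of Radar: Sonar.
Children of Radar: WheelEnc.
For each child, the remaining parents (spouses of Radar):
  WheelEnc also has parents IMU, Lidar.
MB(Radar) = {IMU, Lidar, Sonar, WheelEnc}.
Odometry is neither a parent, child, nor co-parent of Radar, so it does not belong.

Odometry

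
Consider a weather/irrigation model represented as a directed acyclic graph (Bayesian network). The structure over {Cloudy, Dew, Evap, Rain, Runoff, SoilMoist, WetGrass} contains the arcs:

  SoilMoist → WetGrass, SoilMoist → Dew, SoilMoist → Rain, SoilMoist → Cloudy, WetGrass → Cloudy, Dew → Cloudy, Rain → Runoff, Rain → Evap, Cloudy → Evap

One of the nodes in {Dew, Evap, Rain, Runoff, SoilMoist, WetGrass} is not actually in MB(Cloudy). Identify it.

Runoff

Recall MB(v) = parents ∪ children ∪ spouses, where spouses are the other parents of v's children.
Cloudy has parents Dew, SoilMoist, WetGrass.
Ch(Cloudy) = {Evap}.
Other parents of Cloudy's children:
  Evap also has parent Rain.
MB(Cloudy) = {Dew, Evap, Rain, SoilMoist, WetGrass}.
Runoff is neither a parent, child, nor co-parent of Cloudy, so it does not belong.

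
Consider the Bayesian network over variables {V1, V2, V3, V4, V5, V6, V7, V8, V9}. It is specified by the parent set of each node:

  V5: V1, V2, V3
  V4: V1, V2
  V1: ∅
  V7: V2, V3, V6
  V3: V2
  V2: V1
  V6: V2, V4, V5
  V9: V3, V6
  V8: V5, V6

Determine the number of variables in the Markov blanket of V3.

Ch(V3) = {V5, V7, V9}.
Parents of V3: V2.
For each child, the remaining parents (spouses of V3):
  parents(V5) \ {V3} = {V1, V2}.
  V7 also has parents V2, V6.
  V9 also has parent V6.
MB(V3) = {V1, V2, V5, V6, V7, V9}, which has 6 nodes.

6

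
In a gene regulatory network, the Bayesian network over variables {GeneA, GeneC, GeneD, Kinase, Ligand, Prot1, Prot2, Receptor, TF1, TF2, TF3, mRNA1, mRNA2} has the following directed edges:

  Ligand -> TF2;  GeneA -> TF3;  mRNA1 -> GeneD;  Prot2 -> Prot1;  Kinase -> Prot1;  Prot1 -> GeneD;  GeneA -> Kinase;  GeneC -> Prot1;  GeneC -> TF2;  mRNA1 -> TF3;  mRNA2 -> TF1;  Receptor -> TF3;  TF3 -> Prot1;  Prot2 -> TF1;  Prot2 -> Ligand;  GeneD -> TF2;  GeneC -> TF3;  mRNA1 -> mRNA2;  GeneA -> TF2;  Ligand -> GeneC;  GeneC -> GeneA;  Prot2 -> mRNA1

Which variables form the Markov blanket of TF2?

{GeneA, GeneC, GeneD, Ligand}

TF2 has parents GeneA, GeneC, GeneD, Ligand.
Children of TF2: none.
With no children, TF2 has no spouses; the co-parent set is empty.
Union: {GeneA, GeneC, GeneD, Ligand} ∪ {} ∪ {} = {GeneA, GeneC, GeneD, Ligand}.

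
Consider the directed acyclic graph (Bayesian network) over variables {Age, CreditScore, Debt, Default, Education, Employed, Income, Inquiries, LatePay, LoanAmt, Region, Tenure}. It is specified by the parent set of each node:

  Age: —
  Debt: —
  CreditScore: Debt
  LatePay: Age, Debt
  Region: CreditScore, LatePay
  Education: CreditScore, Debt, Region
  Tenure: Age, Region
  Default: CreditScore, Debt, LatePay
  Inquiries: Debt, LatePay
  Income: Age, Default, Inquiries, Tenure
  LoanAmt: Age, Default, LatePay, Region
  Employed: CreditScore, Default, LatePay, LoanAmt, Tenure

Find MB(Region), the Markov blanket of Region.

{Age, CreditScore, Debt, Default, Education, LatePay, LoanAmt, Tenure}

Parents of Region: CreditScore, LatePay.
Ch(Region) = {Education, LoanAmt, Tenure}.
Parents of each child, excluding Region:
  Education also has parents CreditScore, Debt.
  Tenure's other parent is Age.
  parents(LoanAmt) \ {Region} = {Age, Default, LatePay}.
Union: {CreditScore, LatePay} ∪ {Education, LoanAmt, Tenure} ∪ {Age, CreditScore, Debt, Default, LatePay} = {Age, CreditScore, Debt, Default, Education, LatePay, LoanAmt, Tenure}.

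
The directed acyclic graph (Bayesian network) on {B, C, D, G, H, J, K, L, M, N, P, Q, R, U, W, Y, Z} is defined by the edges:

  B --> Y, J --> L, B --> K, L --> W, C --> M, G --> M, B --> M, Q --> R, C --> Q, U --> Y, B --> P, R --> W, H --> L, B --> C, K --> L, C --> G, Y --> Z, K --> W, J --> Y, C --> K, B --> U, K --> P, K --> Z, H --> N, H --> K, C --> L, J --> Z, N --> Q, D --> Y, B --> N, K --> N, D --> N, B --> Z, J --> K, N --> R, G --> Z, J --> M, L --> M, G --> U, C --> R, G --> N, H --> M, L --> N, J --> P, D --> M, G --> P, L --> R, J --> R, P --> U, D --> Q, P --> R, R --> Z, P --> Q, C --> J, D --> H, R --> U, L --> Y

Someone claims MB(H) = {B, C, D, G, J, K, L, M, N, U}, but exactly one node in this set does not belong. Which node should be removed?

Ch(H) = {K, L, M, N}.
Pa(H) = {D}.
For each child, the remaining parents (spouses of H):
  K: B, C, J
  L: C, J, K
  M: B, C, D, G, J, L
  N: B, D, G, K, L
MB(H) = {B, C, D, G, J, K, L, M, N}.
U is neither a parent, child, nor co-parent of H, so it does not belong.

U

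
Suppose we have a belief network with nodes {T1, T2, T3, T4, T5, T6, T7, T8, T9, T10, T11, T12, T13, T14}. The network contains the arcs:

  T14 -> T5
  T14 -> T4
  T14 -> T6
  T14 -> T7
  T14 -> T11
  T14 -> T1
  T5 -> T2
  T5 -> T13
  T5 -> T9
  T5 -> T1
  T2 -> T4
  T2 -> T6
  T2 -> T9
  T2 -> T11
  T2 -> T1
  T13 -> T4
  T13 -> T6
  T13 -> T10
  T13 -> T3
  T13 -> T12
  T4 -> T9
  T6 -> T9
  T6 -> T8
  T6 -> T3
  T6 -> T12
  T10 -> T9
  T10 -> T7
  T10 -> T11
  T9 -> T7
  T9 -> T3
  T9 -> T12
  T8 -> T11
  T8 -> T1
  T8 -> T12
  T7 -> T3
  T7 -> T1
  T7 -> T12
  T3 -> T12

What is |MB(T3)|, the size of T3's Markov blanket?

T3's parents: T6, T7, T9, T13.
T3's children: T12.
Co-parents of T3 (other parents of its children):
  T12: T6, T7, T8, T9, T13
MB(T3) = {T6, T7, T8, T9, T12, T13}, which has 6 nodes.

6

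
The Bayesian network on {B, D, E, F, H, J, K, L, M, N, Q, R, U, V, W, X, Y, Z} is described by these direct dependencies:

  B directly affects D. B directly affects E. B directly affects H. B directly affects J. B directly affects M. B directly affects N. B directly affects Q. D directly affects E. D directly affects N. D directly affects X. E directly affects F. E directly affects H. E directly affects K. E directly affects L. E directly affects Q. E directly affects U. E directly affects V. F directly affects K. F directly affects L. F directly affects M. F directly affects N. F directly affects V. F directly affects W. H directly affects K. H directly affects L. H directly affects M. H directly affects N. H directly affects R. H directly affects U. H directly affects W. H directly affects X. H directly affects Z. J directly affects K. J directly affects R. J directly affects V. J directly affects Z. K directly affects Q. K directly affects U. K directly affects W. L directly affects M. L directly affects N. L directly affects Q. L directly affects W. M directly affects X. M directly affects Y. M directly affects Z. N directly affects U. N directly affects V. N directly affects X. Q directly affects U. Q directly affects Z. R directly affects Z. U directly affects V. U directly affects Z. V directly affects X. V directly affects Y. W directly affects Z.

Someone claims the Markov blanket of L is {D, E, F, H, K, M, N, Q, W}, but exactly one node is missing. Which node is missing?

A node's Markov blanket = Pa ∪ Ch ∪ (parents of Ch other than the node itself).
Pa(L) = {E, F, H}.
L has children M, N, Q, W.
Co-parents of L (other parents of its children):
  M: B, F, H
  N: B, D, F, H
  Q: B, E, K
  W: F, H, K
MB(L) = {B, D, E, F, H, K, M, N, Q, W}.
Comparing with the claimed set, B is missing.

B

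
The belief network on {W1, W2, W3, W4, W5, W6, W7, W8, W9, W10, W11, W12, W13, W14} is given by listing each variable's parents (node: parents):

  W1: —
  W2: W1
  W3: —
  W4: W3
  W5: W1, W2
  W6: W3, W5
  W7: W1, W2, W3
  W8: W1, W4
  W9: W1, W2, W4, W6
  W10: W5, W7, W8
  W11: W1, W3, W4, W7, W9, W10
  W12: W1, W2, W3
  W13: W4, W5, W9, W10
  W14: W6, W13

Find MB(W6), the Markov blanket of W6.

Ch(W6) = {W9, W14}.
W6's parents: W3, W5.
Co-parents of W6 (other parents of its children):
  W9's other parents are W1, W2, W4.
  W14 also has parent W13.
Union: {W3, W5} ∪ {W9, W14} ∪ {W1, W2, W4, W13} = {W1, W2, W3, W4, W5, W9, W13, W14}.

{W1, W2, W3, W4, W5, W9, W13, W14}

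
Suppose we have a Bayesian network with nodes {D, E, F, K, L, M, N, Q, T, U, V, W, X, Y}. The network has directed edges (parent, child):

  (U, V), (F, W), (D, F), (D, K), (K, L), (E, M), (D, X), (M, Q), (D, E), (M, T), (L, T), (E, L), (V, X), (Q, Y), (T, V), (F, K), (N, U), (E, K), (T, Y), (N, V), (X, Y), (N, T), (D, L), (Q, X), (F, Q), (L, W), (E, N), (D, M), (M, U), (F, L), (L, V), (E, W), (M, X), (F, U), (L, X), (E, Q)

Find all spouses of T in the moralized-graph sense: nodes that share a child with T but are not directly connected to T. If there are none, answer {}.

{Q, U, X}

Children of T: V, Y.
  V also has parents L, N, U.
  Y also has parents Q, X.
Excluding nodes already adjacent to T (L, M, N, V, Y), the co-parent-only contribution is {Q, U, X}.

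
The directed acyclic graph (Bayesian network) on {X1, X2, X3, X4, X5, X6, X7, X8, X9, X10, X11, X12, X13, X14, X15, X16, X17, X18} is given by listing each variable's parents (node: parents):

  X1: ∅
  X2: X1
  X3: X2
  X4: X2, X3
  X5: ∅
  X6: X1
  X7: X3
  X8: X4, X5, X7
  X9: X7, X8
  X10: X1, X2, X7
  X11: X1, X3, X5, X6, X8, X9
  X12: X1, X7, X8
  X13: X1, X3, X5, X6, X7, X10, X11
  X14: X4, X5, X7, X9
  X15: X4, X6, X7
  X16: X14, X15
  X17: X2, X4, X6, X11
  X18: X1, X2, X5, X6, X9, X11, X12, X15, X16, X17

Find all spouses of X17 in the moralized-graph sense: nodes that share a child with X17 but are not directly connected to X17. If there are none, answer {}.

{X1, X5, X9, X12, X15, X16}

Children of X17: X18.
  X18 also has parents X1, X2, X5, X6, X9, X11, X12, X15, X16.
Excluding nodes already adjacent to X17 (X2, X4, X6, X11, X18), the co-parent-only contribution is {X1, X5, X9, X12, X15, X16}.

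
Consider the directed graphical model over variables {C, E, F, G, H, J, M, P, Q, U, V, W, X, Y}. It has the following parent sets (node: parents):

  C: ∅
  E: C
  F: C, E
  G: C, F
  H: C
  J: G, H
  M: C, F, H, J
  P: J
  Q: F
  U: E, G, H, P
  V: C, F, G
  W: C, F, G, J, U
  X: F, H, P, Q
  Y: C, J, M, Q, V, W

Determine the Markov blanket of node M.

A node's Markov blanket = Pa ∪ Ch ∪ (parents of Ch other than the node itself).
M has parents C, F, H, J.
Ch(M) = {Y}.
Parents of each child, excluding M:
  Y: C, J, Q, V, W
So the Markov blanket of M is {C, F, H, J, Q, V, W, Y}.

{C, F, H, J, Q, V, W, Y}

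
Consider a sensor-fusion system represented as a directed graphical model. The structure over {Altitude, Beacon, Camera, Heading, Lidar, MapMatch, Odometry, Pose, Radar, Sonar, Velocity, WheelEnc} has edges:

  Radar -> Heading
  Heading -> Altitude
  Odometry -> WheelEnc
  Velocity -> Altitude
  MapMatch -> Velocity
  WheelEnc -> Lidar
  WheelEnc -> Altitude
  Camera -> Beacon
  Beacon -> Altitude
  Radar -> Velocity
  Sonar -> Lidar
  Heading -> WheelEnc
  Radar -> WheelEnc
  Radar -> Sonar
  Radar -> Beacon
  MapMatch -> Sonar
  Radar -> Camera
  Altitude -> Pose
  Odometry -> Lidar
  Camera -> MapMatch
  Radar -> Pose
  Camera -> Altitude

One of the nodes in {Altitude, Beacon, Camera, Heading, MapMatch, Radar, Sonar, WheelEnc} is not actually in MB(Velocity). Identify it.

The Markov blanket of a node is its parents, its children, and the other parents of its children.
Velocity has parents MapMatch, Radar.
Ch(Velocity) = {Altitude}.
Other parents of Velocity's children:
  Altitude's other parents are Beacon, Camera, Heading, WheelEnc.
MB(Velocity) = {Altitude, Beacon, Camera, Heading, MapMatch, Radar, WheelEnc}.
Sonar is neither a parent, child, nor co-parent of Velocity, so it does not belong.

Sonar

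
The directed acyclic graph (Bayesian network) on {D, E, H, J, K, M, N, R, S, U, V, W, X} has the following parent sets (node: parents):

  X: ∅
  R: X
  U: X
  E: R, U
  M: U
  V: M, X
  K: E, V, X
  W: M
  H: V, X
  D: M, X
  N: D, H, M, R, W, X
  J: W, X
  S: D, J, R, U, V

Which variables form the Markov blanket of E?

{K, R, U, V, X}

E's children: K.
E has parents R, U.
Co-parents of E (other parents of its children):
  K's other parents are V, X.
So the Markov blanket of E is {K, R, U, V, X}.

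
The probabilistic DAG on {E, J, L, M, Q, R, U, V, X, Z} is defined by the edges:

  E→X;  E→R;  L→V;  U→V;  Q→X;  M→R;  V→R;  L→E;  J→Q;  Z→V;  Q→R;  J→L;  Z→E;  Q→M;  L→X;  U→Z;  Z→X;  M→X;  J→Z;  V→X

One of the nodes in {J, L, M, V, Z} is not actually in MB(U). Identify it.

M

The Markov blanket of a node is its parents, its children, and the other parents of its children.
Parents of U: none.
U has children V, Z.
Parents of each child, excluding U:
  Z's other parent is J.
  parents(V) \ {U} = {L, Z}.
MB(U) = {J, L, V, Z}.
M is neither a parent, child, nor co-parent of U, so it does not belong.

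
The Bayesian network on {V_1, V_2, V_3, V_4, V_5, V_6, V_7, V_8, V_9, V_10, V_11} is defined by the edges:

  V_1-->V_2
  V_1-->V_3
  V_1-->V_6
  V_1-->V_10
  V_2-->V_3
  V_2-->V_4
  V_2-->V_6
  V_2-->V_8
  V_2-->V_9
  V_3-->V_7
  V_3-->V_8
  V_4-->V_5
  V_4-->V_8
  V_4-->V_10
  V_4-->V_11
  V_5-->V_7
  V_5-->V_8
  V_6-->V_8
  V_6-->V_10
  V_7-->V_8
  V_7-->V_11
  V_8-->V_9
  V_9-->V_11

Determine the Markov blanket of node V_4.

{V_1, V_2, V_3, V_5, V_6, V_7, V_8, V_9, V_10, V_11}

V_4 has parent V_2.
Children of V_4: V_5, V_8, V_10, V_11.
Parents of each child, excluding V_4:
  V_5: —
  V_8: V_2, V_3, V_5, V_6, V_7
  V_10: V_1, V_6
  V_11: V_7, V_9
Taking the union gives {V_1, V_2, V_3, V_5, V_6, V_7, V_8, V_9, V_10, V_11}.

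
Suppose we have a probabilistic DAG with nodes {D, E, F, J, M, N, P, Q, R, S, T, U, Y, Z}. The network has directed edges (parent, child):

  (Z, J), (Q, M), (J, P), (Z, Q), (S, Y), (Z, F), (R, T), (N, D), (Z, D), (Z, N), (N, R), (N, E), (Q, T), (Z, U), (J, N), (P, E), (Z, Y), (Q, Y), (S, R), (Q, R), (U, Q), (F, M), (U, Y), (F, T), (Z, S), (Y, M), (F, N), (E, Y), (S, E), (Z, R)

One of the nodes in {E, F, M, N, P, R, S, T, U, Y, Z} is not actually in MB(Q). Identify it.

P

Pa(Q) = {U, Z}.
Q's children: M, R, T, Y.
Parents of each child, excluding Q:
  R: N, S, Z
  Y: E, S, U, Z
  T: F, R
  M: F, Y
MB(Q) = {E, F, M, N, R, S, T, U, Y, Z}.
P is neither a parent, child, nor co-parent of Q, so it does not belong.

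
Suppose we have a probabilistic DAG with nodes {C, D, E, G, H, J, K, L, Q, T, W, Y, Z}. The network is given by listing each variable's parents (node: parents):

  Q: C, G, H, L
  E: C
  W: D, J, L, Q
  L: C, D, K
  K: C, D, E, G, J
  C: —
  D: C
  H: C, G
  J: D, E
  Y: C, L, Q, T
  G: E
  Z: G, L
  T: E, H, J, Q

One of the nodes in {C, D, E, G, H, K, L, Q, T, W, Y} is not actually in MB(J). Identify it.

The Markov blanket of a node is its parents, its children, and the other parents of its children.
Ch(J) = {K, T, W}.
Pa(J) = {D, E}.
For each child, the remaining parents (spouses of J):
  parents(K) \ {J} = {C, D, E, G}.
  T's other parents are E, H, Q.
  W also has parents D, L, Q.
MB(J) = {C, D, E, G, H, K, L, Q, T, W}.
Y is neither a parent, child, nor co-parent of J, so it does not belong.

Y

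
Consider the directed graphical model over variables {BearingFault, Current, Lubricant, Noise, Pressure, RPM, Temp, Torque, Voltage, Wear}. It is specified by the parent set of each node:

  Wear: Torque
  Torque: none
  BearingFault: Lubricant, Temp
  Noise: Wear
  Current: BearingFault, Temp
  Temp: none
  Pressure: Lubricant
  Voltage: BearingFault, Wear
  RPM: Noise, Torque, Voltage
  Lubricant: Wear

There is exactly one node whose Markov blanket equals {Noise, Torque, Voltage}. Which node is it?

The target node must have every member of {Noise, Torque, Voltage} as a parent, child, or co-parent, and no others.
Parents of RPM: Noise, Torque, Voltage; children: none; co-parents: none.
These exactly cover the given set, so the node is RPM.

RPM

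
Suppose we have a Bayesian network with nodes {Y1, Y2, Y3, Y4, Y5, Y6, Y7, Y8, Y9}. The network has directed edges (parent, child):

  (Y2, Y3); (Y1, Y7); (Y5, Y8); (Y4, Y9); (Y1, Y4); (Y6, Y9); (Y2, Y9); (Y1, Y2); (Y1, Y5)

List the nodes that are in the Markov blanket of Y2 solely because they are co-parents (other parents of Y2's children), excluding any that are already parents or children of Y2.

{Y4, Y6}

Children of Y2: Y3, Y9.
  Y3: no additional parents.
  Y9's other parents are Y4, Y6.
Excluding nodes already adjacent to Y2 (Y1, Y3, Y9), the co-parent-only contribution is {Y4, Y6}.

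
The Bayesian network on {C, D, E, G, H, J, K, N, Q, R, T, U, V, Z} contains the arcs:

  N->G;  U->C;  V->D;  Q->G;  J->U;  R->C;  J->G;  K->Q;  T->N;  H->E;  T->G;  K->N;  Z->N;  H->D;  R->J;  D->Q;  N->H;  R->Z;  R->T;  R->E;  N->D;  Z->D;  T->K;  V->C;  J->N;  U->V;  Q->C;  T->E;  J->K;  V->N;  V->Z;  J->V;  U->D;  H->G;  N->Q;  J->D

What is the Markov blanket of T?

{E, G, H, J, K, N, Q, R, V, Z}

A node's Markov blanket = Pa ∪ Ch ∪ (parents of Ch other than the node itself).
Parents of T: R.
T's children: E, G, K, N.
Other parents of T's children:
  K also has parent J.
  parents(N) \ {T} = {J, K, V, Z}.
  parents(E) \ {T} = {H, R}.
  G also has parents H, J, N, Q.
Union: {R} ∪ {E, G, K, N} ∪ {H, J, K, N, Q, R, V, Z} = {E, G, H, J, K, N, Q, R, V, Z}.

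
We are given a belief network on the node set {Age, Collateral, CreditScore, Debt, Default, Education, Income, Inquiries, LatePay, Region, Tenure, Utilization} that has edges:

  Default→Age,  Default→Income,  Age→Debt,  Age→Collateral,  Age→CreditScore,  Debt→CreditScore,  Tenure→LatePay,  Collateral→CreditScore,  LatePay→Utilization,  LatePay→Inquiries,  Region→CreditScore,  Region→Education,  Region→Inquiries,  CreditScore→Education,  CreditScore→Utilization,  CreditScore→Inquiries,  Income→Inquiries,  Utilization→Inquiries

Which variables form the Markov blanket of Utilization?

{CreditScore, Income, Inquiries, LatePay, Region}

Utilization has child Inquiries.
Utilization has parents CreditScore, LatePay.
Parents of each child, excluding Utilization:
  parents(Inquiries) \ {Utilization} = {CreditScore, Income, LatePay, Region}.
Union: {CreditScore, LatePay} ∪ {Inquiries} ∪ {CreditScore, Income, LatePay, Region} = {CreditScore, Income, Inquiries, LatePay, Region}.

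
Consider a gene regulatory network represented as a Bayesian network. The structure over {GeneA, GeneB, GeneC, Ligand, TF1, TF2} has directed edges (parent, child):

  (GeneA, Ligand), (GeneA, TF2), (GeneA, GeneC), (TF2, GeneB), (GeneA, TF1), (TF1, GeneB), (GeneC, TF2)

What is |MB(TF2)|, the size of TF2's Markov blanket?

TF2 has child GeneB.
Parents of TF2: GeneA, GeneC.
Parents of each child, excluding TF2:
  GeneB also has parent TF1.
MB(TF2) = {GeneA, GeneB, GeneC, TF1}, which has 4 nodes.

4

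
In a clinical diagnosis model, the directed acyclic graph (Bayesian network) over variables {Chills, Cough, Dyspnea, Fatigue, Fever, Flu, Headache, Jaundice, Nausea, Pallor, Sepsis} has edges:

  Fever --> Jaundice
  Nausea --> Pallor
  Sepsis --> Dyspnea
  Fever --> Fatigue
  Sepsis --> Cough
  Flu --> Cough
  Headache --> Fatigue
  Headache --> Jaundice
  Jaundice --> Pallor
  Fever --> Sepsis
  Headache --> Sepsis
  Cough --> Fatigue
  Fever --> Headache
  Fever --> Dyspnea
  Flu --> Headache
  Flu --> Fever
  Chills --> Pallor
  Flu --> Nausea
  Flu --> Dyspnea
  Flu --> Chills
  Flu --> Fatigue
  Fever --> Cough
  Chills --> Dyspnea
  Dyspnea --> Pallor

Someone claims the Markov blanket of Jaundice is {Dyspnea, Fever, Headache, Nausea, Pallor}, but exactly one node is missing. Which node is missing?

Chills

A node's Markov blanket = Pa ∪ Ch ∪ (parents of Ch other than the node itself).
Jaundice has child Pallor.
Jaundice's parents: Fever, Headache.
Co-parents of Jaundice (other parents of its children):
  Pallor's other parents are Chills, Dyspnea, Nausea.
MB(Jaundice) = {Chills, Dyspnea, Fever, Headache, Nausea, Pallor}.
Comparing with the claimed set, Chills is missing.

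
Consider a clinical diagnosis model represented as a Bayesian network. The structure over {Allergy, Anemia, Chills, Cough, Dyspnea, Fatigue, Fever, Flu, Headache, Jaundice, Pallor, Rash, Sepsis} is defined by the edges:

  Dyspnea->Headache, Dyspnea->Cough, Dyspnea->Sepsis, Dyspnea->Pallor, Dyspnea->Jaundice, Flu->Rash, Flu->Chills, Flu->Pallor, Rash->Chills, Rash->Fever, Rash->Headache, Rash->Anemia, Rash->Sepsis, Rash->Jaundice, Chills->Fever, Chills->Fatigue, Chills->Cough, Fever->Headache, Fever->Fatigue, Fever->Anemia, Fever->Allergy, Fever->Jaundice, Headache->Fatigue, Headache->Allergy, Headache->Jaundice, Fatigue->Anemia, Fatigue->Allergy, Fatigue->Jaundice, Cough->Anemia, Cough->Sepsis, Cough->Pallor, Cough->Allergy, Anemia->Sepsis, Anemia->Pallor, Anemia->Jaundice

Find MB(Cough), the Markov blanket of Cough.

{Allergy, Anemia, Chills, Dyspnea, Fatigue, Fever, Flu, Headache, Pallor, Rash, Sepsis}

By definition, MB(Cough) is built from Cough's parents, Cough's children, and the co-parents of Cough.
Ch(Cough) = {Allergy, Anemia, Pallor, Sepsis}.
Parents of Cough: Chills, Dyspnea.
Other parents of Cough's children:
  Anemia's other parents are Fatigue, Fever, Rash.
  Sepsis also has parents Anemia, Dyspnea, Rash.
  Pallor also has parents Anemia, Dyspnea, Flu.
  Allergy's other parents are Fatigue, Fever, Headache.
Taking the union gives {Allergy, Anemia, Chills, Dyspnea, Fatigue, Fever, Flu, Headache, Pallor, Rash, Sepsis}.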